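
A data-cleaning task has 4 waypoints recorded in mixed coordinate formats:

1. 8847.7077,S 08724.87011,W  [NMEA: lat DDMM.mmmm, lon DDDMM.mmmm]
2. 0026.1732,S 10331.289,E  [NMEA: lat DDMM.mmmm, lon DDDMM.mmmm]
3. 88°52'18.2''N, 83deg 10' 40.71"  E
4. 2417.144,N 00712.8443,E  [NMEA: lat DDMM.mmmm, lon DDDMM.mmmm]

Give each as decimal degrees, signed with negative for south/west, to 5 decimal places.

1. -88.79513, -87.41450
2. -0.43622, 103.52148
3. 88.87172, 83.17798
4. 24.28573, 7.21407

Point 1:
  Lat: degrees = first 2 digits = 88, minutes = 47.7077; 88 + 47.7077/60 = 88.795128
  S → negative
  Longitude: split at 3 digits → 087° and 24.87011′; 87 + 24.87011/60 = 87.414502
  W → negative
Point 2:
  φ: split at 2 digits → 00° and 26.1732′; 0 + 26.1732/60 = 0.436220
  S ⇒ negate
  λ: degrees = first 3 digits = 103, minutes = 31.289; 103 + 31.289/60 = 103.521483
  E → positive
Point 3:
  Latitude: 88 + 52/60 + 18.2/3600 = 88.871722
  N ⇒ keep positive
  Longitude: 83° + 10/60 + 40.71/3600 = 83 + 0.166667 + 0.011308 = 83.177975
  E → positive
Point 4:
  φ: degrees = first 2 digits = 24, minutes = 17.144; 24 + 17.144/60 = 24.285733
  N ⇒ keep positive
  λ: split at 3 digits → 007° and 12.8443′; 7 + 12.8443/60 = 7.214072
  E → positive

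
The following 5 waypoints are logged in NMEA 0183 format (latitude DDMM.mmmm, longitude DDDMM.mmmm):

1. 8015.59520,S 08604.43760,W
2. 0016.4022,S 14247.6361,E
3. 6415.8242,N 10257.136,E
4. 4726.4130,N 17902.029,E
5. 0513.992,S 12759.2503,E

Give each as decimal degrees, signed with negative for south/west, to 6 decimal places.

1. -80.259920, -86.073960
2. -0.273370, 142.793935
3. 64.263737, 102.952267
4. 47.440217, 179.033817
5. -5.233200, 127.987505

Point 1:
  Lat: degrees = first 2 digits = 80, minutes = 15.5952; 80 + 15.5952/60 = 80.2599200
  hemisphere S, so the sign is −
  Lon: split at 3 digits → 086° and 4.4376′; 86 + 4.4376/60 = 86.0739600
  W ⇒ negate
Point 2:
  Lat: split at 2 digits → 00° and 16.4022′; 0 + 16.4022/60 = 0.2733700
  S → negative
  λ: degrees = first 3 digits = 142, minutes = 47.6361; 142 + 47.6361/60 = 142.7939350
  E ⇒ keep positive
Point 3:
  φ: degrees = first 2 digits = 64, minutes = 15.8242; 64 + 15.8242/60 = 64.2637367
  N ⇒ keep positive
  Longitude: degrees = first 3 digits = 102, minutes = 57.136; 102 + 57.136/60 = 102.9522667
  E ⇒ keep positive
Point 4:
  φ: split at 2 digits → 47° and 26.413′; 47 + 26.413/60 = 47.4402167
  N → positive
  Longitude: split at 3 digits → 179° and 2.029′; 179 + 2.029/60 = 179.0338167
  E ⇒ keep positive
Point 5:
  Lat: split at 2 digits → 05° and 13.992′; 5 + 13.992/60 = 5.2332000
  hemisphere S, so the sign is −
  λ: split at 3 digits → 127° and 59.2503′; 127 + 59.2503/60 = 127.9875050
  E → positive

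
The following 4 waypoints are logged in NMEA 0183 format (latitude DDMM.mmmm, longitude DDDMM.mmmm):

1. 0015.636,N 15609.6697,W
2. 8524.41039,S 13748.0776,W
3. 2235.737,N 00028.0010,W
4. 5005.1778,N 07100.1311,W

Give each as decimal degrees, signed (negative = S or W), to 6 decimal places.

1. 0.260600, -156.161162
2. -85.406840, -137.801293
3. 22.595617, -0.466683
4. 50.086297, -71.002185

Point 1:
  Latitude: degrees = first 2 digits = 0, minutes = 15.636; 0 + 15.636/60 = 0.2606000
  N → positive
  λ: split at 3 digits → 156° and 9.6697′; 156 + 9.6697/60 = 156.1611617
  hemisphere W, so the sign is −
Point 2:
  Lat: degrees = first 2 digits = 85, minutes = 24.41039; 85 + 24.41039/60 = 85.4068398
  S → negative
  λ: degrees = first 3 digits = 137, minutes = 48.0776; 137 + 48.0776/60 = 137.8012933
  W → negative
Point 3:
  φ: split at 2 digits → 22° and 35.737′; 22 + 35.737/60 = 22.5956167
  N → positive
  λ: degrees = first 3 digits = 0, minutes = 28.001; 0 + 28.001/60 = 0.4666833
  hemisphere W, so the sign is −
Point 4:
  φ: degrees = first 2 digits = 50, minutes = 5.1778; 50 + 5.1778/60 = 50.0862967
  N ⇒ keep positive
  Longitude: degrees = first 3 digits = 71, minutes = 0.1311; 71 + 0.1311/60 = 71.0021850
  hemisphere W, so the sign is −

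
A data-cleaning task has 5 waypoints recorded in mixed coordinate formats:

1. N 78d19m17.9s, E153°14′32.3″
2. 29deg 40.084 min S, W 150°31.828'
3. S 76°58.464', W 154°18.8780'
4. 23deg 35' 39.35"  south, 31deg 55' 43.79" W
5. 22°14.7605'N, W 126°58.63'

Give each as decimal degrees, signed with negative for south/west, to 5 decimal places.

1. 78.32164, 153.24231
2. -29.66807, -150.53047
3. -76.97440, -154.31463
4. -23.59426, -31.92883
5. 22.24601, -126.97717

Point 1:
  φ: 78° + 19/60 + 17.9/3600 = 78 + 0.316667 + 0.004972 = 78.321639
  N → positive
  Longitude: 14′ + 32.3″ = 14.53833′; 153 + 14.53833/60 = 153.242306
  E ⇒ keep positive
Point 2:
  φ: 29 + 40.084/60 = 29.668067
  S → negative
  Lon: 150 + 31.828/60 = 150.530467
  W → negative
Point 3:
  φ: 58.464′ = 0.974400°; total 76.974400
  S → negative
  λ: 154 + 18.878/60 = 154.314633
  hemisphere W, so the sign is −
Point 4:
  φ: 35′ + 39.35″ = 35.65583′; 23 + 35.65583/60 = 23.594264
  hemisphere S, so the sign is −
  Longitude: 55′ + 43.79″ = 55.72983′; 31 + 55.72983/60 = 31.928831
  W → negative
Point 5:
  Lat: 22 + 14.7605/60 = 22.246008
  N → positive
  Lon: 126 + 58.63/60 = 126.977167
  W ⇒ negate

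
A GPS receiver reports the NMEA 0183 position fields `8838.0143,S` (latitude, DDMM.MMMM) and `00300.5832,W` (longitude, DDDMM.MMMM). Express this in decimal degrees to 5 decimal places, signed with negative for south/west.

-88.63357, -3.00972

Lat: degrees = first 2 digits = 88, minutes = 38.0143; 88 + 38.0143/60 = 88.633572
hemisphere S, so the sign is −
λ: degrees = first 3 digits = 3, minutes = 0.5832; 3 + 0.5832/60 = 3.009720
hemisphere W, so the sign is −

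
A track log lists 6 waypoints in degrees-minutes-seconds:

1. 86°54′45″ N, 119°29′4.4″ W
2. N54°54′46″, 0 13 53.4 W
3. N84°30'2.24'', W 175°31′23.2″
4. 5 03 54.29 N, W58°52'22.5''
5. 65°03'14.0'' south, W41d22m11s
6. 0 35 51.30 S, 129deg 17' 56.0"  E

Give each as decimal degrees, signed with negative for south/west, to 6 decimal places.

1. 86.912500, -119.484556
2. 54.912778, -0.231500
3. 84.500622, -175.523111
4. 5.065081, -58.872917
5. -65.053889, -41.369722
6. -0.597583, 129.298889

Point 1:
  Latitude: 86° + 54/60 + 45/3600 = 86 + 0.900000 + 0.012500 = 86.9125000
  N ⇒ keep positive
  Longitude: 119° + 29/60 + 4.4/3600 = 119 + 0.483333 + 0.001222 = 119.4845556
  hemisphere W, so the sign is −
Point 2:
  Latitude: 54 + 54/60 + 46/3600 = 54.9127778
  N ⇒ keep positive
  Longitude: 13′ + 53.4″ = 13.89000′; 0 + 13.89000/60 = 0.2315000
  W → negative
Point 3:
  φ: 84° + 30/60 + 2.24/3600 = 84 + 0.500000 + 0.000622 = 84.5006222
  N → positive
  λ: 175° + 31/60 + 23.2/3600 = 175 + 0.516667 + 0.006444 = 175.5231111
  hemisphere W, so the sign is −
Point 4:
  Lat: 5 + 3/60 + 54.29/3600 = 5.0650806
  N → positive
  Lon: 58° + 52/60 + 22.5/3600 = 58 + 0.866667 + 0.006250 = 58.8729167
  W → negative
Point 5:
  φ: 65 + 3/60 + 14/3600 = 65.0538889
  S → negative
  Longitude: 41 + 22/60 + 11/3600 = 41.3697222
  W ⇒ negate
Point 6:
  Lat: 0 + 35/60 + 51.3/3600 = 0.5975833
  S ⇒ negate
  Lon: 17′ + 56″ = 17.93333′; 129 + 17.93333/60 = 129.2988889
  E → positive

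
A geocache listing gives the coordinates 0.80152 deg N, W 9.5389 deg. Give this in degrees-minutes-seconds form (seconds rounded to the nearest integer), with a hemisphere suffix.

0°48′5″ N, 9°32′20″ W

Lat: 0.801520° → 48.09120′; 0.09120 × 60 = 5.47″
λ: 0.538900 × 60 = 32.33400′ → 32′, remainder × 60 = 20.04″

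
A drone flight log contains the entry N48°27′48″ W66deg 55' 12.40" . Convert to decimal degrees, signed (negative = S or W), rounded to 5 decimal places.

48.46333, -66.92011

φ: 27′ + 48″ = 27.80000′; 48 + 27.80000/60 = 48.463333
N → positive
Longitude: 66 + 55/60 + 12.4/3600 = 66.920111
hemisphere W, so the sign is −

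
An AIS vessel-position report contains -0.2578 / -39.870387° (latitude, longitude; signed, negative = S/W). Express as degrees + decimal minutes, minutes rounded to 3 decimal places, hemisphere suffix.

Latitude is negative → S; |value| = 0.257800
Latitude: minutes = (0.257800 − 0) × 60 = 15.46800
Longitude is negative → W; |value| = 39.870387
λ: fractional part 0.870387 → 52.22322 minutes

0° 15.468′ S, 39° 52.223′ W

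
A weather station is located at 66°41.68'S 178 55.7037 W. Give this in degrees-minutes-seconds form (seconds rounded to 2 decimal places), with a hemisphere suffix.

Latitude: fractional minutes 0.68000 × 60 = 40.8000″
Lon: fractional minutes 0.70370 × 60 = 42.2220″

66°41′40.80″ S, 178°55′42.22″ W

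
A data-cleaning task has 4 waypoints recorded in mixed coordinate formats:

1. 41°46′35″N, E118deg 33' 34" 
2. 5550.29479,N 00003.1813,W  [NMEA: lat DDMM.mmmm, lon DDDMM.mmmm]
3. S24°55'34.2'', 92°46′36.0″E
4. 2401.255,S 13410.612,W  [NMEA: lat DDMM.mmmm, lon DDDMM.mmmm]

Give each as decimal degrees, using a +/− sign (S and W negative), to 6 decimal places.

Point 1:
  Latitude: 41 + 46/60 + 35/3600 = 41.7763889
  N → positive
  λ: 118 + 33/60 + 34/3600 = 118.5594444
  E ⇒ keep positive
Point 2:
  Lat: degrees = first 2 digits = 55, minutes = 50.29479; 55 + 50.29479/60 = 55.8382465
  N ⇒ keep positive
  λ: split at 3 digits → 000° and 3.1813′; 0 + 3.1813/60 = 0.0530217
  W → negative
Point 3:
  Lat: 24 + 55/60 + 34.2/3600 = 24.9261667
  S ⇒ negate
  Lon: 92° + 46/60 + 36/3600 = 92 + 0.766667 + 0.010000 = 92.7766667
  E → positive
Point 4:
  φ: split at 2 digits → 24° and 1.255′; 24 + 1.255/60 = 24.0209167
  S ⇒ negate
  λ: degrees = first 3 digits = 134, minutes = 10.612; 134 + 10.612/60 = 134.1768667
  hemisphere W, so the sign is −

1. 41.776389, 118.559444
2. 55.838247, -0.053022
3. -24.926167, 92.776667
4. -24.020917, -134.176867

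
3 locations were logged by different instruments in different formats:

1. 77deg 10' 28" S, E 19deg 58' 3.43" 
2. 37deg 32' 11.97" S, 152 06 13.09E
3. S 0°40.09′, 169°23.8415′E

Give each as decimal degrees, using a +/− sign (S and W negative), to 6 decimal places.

1. -77.174444, 19.967619
2. -37.536658, 152.103636
3. -0.668167, 169.397358

Point 1:
  Latitude: 77° + 10/60 + 28/3600 = 77 + 0.166667 + 0.007778 = 77.1744444
  S → negative
  Longitude: 19 + 58/60 + 3.43/3600 = 19.9676194
  E → positive
Point 2:
  Lat: 37 + 32/60 + 11.97/3600 = 37.5366583
  S ⇒ negate
  λ: 6′ + 13.09″ = 6.21817′; 152 + 6.21817/60 = 152.1036361
  E ⇒ keep positive
Point 3:
  φ: 40.09′ = 0.668167°; total 0.6681667
  S ⇒ negate
  Longitude: 23.8415′ = 0.397358°; total 169.3973583
  E → positive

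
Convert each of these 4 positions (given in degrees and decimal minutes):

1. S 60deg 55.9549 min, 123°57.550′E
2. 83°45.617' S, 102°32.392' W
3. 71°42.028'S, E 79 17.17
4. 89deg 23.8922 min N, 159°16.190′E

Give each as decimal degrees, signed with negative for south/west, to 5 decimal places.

Point 1:
  Lat: 55.9549′ = 0.932582°; total 60.932582
  hemisphere S, so the sign is −
  λ: 57.55′ = 0.959167°; total 123.959167
  E ⇒ keep positive
Point 2:
  Latitude: 45.617′ = 0.760283°; total 83.760283
  S ⇒ negate
  λ: 102 + 32.392/60 = 102.539867
  W ⇒ negate
Point 3:
  Lat: 71 + 42.028/60 = 71.700467
  hemisphere S, so the sign is −
  Lon: 17.17′ = 0.286167°; total 79.286167
  E → positive
Point 4:
  Latitude: 23.8922′ = 0.398203°; total 89.398203
  N ⇒ keep positive
  Lon: 16.19′ = 0.269833°; total 159.269833
  E → positive

1. -60.93258, 123.95917
2. -83.76028, -102.53987
3. -71.70047, 79.28617
4. 89.39820, 159.26983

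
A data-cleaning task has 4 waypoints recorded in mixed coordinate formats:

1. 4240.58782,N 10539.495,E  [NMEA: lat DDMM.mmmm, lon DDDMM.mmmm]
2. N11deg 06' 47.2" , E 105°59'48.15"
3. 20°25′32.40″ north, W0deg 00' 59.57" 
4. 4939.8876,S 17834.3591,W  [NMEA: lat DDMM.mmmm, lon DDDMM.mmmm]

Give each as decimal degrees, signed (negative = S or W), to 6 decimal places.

Point 1:
  Latitude: split at 2 digits → 42° and 40.58782′; 42 + 40.58782/60 = 42.6764637
  N ⇒ keep positive
  Lon: split at 3 digits → 105° and 39.495′; 105 + 39.495/60 = 105.6582500
  E → positive
Point 2:
  φ: 6′ + 47.2″ = 6.78667′; 11 + 6.78667/60 = 11.1131111
  N ⇒ keep positive
  Lon: 105° + 59/60 + 48.15/3600 = 105 + 0.983333 + 0.013375 = 105.9967083
  E → positive
Point 3:
  φ: 25′ + 32.4″ = 25.54000′; 20 + 25.54000/60 = 20.4256667
  N → positive
  Longitude: 0 + 0/60 + 59.57/3600 = 0.0165472
  hemisphere W, so the sign is −
Point 4:
  Latitude: degrees = first 2 digits = 49, minutes = 39.8876; 49 + 39.8876/60 = 49.6647933
  hemisphere S, so the sign is −
  Longitude: split at 3 digits → 178° and 34.3591′; 178 + 34.3591/60 = 178.5726517
  W → negative

1. 42.676464, 105.658250
2. 11.113111, 105.996708
3. 20.425667, -0.016547
4. -49.664793, -178.572652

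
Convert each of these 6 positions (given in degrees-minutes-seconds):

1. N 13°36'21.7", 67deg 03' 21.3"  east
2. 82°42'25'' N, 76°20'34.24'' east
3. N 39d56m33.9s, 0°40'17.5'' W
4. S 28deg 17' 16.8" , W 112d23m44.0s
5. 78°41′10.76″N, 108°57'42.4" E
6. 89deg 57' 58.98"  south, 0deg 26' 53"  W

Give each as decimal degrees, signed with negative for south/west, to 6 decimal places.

Point 1:
  Latitude: 36′ + 21.7″ = 36.36167′; 13 + 36.36167/60 = 13.6060278
  N ⇒ keep positive
  Longitude: 67° + 3/60 + 21.3/3600 = 67 + 0.050000 + 0.005917 = 67.0559167
  E → positive
Point 2:
  φ: 42′ + 25″ = 42.41667′; 82 + 42.41667/60 = 82.7069444
  N → positive
  Lon: 76° + 20/60 + 34.24/3600 = 76 + 0.333333 + 0.009511 = 76.3428444
  E → positive
Point 3:
  Lat: 56′ + 33.9″ = 56.56500′; 39 + 56.56500/60 = 39.9427500
  N → positive
  Lon: 0 + 40/60 + 17.5/3600 = 0.6715278
  W → negative
Point 4:
  φ: 28 + 17/60 + 16.8/3600 = 28.2880000
  S ⇒ negate
  Longitude: 112° + 23/60 + 44/3600 = 112 + 0.383333 + 0.012222 = 112.3955556
  hemisphere W, so the sign is −
Point 5:
  Lat: 78° + 41/60 + 10.76/3600 = 78 + 0.683333 + 0.002989 = 78.6863222
  N → positive
  Lon: 57′ + 42.4″ = 57.70667′; 108 + 57.70667/60 = 108.9617778
  E ⇒ keep positive
Point 6:
  φ: 89° + 57/60 + 58.98/3600 = 89 + 0.950000 + 0.016383 = 89.9663833
  S ⇒ negate
  λ: 0° + 26/60 + 53/3600 = 0 + 0.433333 + 0.014722 = 0.4480556
  W ⇒ negate

1. 13.606028, 67.055917
2. 82.706944, 76.342844
3. 39.942750, -0.671528
4. -28.288000, -112.395556
5. 78.686322, 108.961778
6. -89.966383, -0.448056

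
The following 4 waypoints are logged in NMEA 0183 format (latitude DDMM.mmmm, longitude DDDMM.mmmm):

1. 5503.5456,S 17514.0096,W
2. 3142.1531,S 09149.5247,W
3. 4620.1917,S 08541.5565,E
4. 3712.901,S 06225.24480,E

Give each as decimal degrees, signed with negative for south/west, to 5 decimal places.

Point 1:
  Latitude: degrees = first 2 digits = 55, minutes = 3.5456; 55 + 3.5456/60 = 55.059093
  hemisphere S, so the sign is −
  Longitude: split at 3 digits → 175° and 14.0096′; 175 + 14.0096/60 = 175.233493
  hemisphere W, so the sign is −
Point 2:
  Lat: degrees = first 2 digits = 31, minutes = 42.1531; 31 + 42.1531/60 = 31.702552
  hemisphere S, so the sign is −
  Lon: split at 3 digits → 091° and 49.5247′; 91 + 49.5247/60 = 91.825412
  W → negative
Point 3:
  φ: split at 2 digits → 46° and 20.1917′; 46 + 20.1917/60 = 46.336528
  S → negative
  λ: split at 3 digits → 085° and 41.5565′; 85 + 41.5565/60 = 85.692608
  E → positive
Point 4:
  φ: split at 2 digits → 37° and 12.901′; 37 + 12.901/60 = 37.215017
  S → negative
  λ: degrees = first 3 digits = 62, minutes = 25.2448; 62 + 25.2448/60 = 62.420747
  E → positive

1. -55.05909, -175.23349
2. -31.70255, -91.82541
3. -46.33653, 85.69261
4. -37.21502, 62.42075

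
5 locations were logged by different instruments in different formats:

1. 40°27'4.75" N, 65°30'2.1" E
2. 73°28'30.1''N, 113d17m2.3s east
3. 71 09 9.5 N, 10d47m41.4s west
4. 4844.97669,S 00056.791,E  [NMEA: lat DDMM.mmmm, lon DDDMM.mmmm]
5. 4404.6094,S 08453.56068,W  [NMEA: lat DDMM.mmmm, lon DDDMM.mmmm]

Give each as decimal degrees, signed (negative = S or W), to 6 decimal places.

1. 40.451319, 65.500583
2. 73.475028, 113.283972
3. 71.152639, -10.794833
4. -48.749612, 0.946517
5. -44.076823, -84.892678

Point 1:
  φ: 27′ + 4.75″ = 27.07917′; 40 + 27.07917/60 = 40.4513194
  N ⇒ keep positive
  λ: 30′ + 2.1″ = 30.03500′; 65 + 30.03500/60 = 65.5005833
  E → positive
Point 2:
  Latitude: 28′ + 30.1″ = 28.50167′; 73 + 28.50167/60 = 73.4750278
  N ⇒ keep positive
  Lon: 17′ + 2.3″ = 17.03833′; 113 + 17.03833/60 = 113.2839722
  E → positive
Point 3:
  φ: 71° + 9/60 + 9.5/3600 = 71 + 0.150000 + 0.002639 = 71.1526389
  N ⇒ keep positive
  λ: 10 + 47/60 + 41.4/3600 = 10.7948333
  W ⇒ negate
Point 4:
  Latitude: degrees = first 2 digits = 48, minutes = 44.97669; 48 + 44.97669/60 = 48.7496115
  hemisphere S, so the sign is −
  Longitude: degrees = first 3 digits = 0, minutes = 56.791; 0 + 56.791/60 = 0.9465167
  E ⇒ keep positive
Point 5:
  Lat: split at 2 digits → 44° and 4.6094′; 44 + 4.6094/60 = 44.0768233
  S → negative
  Longitude: degrees = first 3 digits = 84, minutes = 53.56068; 84 + 53.56068/60 = 84.8926780
  hemisphere W, so the sign is −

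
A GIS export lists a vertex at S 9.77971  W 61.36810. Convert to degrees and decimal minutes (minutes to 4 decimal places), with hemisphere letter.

9° 46.7826′ S, 61° 22.0860′ W

Latitude: fractional part 0.779710 → 46.782600 minutes
λ: minutes = (61.368100 − 61) × 60 = 22.086000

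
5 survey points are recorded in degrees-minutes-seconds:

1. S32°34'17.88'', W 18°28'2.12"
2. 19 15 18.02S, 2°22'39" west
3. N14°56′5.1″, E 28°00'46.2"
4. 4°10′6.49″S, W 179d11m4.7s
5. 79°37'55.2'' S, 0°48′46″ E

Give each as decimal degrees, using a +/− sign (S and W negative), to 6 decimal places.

1. -32.571633, -18.467256
2. -19.255006, -2.377500
3. 14.934750, 28.012833
4. -4.168469, -179.184639
5. -79.632000, 0.812778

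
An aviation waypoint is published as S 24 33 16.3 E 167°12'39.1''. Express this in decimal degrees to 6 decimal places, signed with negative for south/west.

-24.554528, 167.210861

Lat: 24° + 33/60 + 16.3/3600 = 24 + 0.550000 + 0.004528 = 24.5545278
hemisphere S, so the sign is −
Lon: 167° + 12/60 + 39.1/3600 = 167 + 0.200000 + 0.010861 = 167.2108611
E ⇒ keep positive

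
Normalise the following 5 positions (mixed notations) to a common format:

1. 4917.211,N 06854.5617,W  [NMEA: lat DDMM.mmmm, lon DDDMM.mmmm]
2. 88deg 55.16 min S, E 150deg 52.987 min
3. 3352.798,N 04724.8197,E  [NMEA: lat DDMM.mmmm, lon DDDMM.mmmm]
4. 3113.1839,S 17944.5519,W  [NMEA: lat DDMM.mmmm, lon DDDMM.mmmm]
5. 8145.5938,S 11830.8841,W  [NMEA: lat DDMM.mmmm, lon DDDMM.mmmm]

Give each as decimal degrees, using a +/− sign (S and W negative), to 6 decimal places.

Point 1:
  Latitude: split at 2 digits → 49° and 17.211′; 49 + 17.211/60 = 49.2868500
  N ⇒ keep positive
  λ: split at 3 digits → 068° and 54.5617′; 68 + 54.5617/60 = 68.9093617
  hemisphere W, so the sign is −
Point 2:
  φ: 55.16′ = 0.919333°; total 88.9193333
  hemisphere S, so the sign is −
  Longitude: 150 + 52.987/60 = 150.8831167
  E → positive
Point 3:
  Latitude: split at 2 digits → 33° and 52.798′; 33 + 52.798/60 = 33.8799667
  N → positive
  Longitude: split at 3 digits → 047° and 24.8197′; 47 + 24.8197/60 = 47.4136617
  E → positive
Point 4:
  Lat: split at 2 digits → 31° and 13.1839′; 31 + 13.1839/60 = 31.2197317
  S ⇒ negate
  λ: split at 3 digits → 179° and 44.5519′; 179 + 44.5519/60 = 179.7425317
  W → negative
Point 5:
  Latitude: split at 2 digits → 81° and 45.5938′; 81 + 45.5938/60 = 81.7598967
  hemisphere S, so the sign is −
  Longitude: split at 3 digits → 118° and 30.8841′; 118 + 30.8841/60 = 118.5147350
  W → negative

1. 49.286850, -68.909362
2. -88.919333, 150.883117
3. 33.879967, 47.413662
4. -31.219732, -179.742532
5. -81.759897, -118.514735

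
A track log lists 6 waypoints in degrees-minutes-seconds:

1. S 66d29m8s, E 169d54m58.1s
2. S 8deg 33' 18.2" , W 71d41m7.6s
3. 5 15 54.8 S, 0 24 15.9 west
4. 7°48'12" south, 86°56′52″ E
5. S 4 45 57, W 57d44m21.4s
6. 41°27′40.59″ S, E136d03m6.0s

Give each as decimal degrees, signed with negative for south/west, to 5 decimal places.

Point 1:
  Latitude: 66 + 29/60 + 8/3600 = 66.485556
  S → negative
  λ: 169° + 54/60 + 58.1/3600 = 169 + 0.900000 + 0.016139 = 169.916139
  E ⇒ keep positive
Point 2:
  φ: 33′ + 18.2″ = 33.30333′; 8 + 33.30333/60 = 8.555056
  hemisphere S, so the sign is −
  λ: 41′ + 7.6″ = 41.12667′; 71 + 41.12667/60 = 71.685444
  W → negative
Point 3:
  φ: 5° + 15/60 + 54.8/3600 = 5 + 0.250000 + 0.015222 = 5.265222
  S ⇒ negate
  Longitude: 24′ + 15.9″ = 24.26500′; 0 + 24.26500/60 = 0.404417
  W ⇒ negate
Point 4:
  φ: 48′ + 12″ = 48.20000′; 7 + 48.20000/60 = 7.803333
  S ⇒ negate
  Longitude: 86° + 56/60 + 52/3600 = 86 + 0.933333 + 0.014444 = 86.947778
  E ⇒ keep positive
Point 5:
  Latitude: 4 + 45/60 + 57/3600 = 4.765833
  S ⇒ negate
  Lon: 57 + 44/60 + 21.4/3600 = 57.739278
  W ⇒ negate
Point 6:
  Lat: 41 + 27/60 + 40.59/3600 = 41.461275
  S → negative
  Lon: 136 + 3/60 + 6/3600 = 136.051667
  E → positive

1. -66.48556, 169.91614
2. -8.55506, -71.68544
3. -5.26522, -0.40442
4. -7.80333, 86.94778
5. -4.76583, -57.73928
6. -41.46128, 136.05167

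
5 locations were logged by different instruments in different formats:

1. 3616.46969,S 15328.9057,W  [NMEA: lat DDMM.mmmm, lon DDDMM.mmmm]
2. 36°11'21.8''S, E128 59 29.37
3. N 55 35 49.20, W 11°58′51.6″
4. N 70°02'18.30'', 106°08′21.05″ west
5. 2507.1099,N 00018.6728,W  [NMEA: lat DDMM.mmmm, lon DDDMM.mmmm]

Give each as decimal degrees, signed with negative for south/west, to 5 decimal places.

1. -36.27449, -153.48176
2. -36.18939, 128.99149
3. 55.59700, -11.98100
4. 70.03842, -106.13918
5. 25.11850, -0.31121

Point 1:
  φ: split at 2 digits → 36° and 16.46969′; 36 + 16.46969/60 = 36.274495
  S ⇒ negate
  Lon: split at 3 digits → 153° and 28.9057′; 153 + 28.9057/60 = 153.481762
  W → negative
Point 2:
  Latitude: 36° + 11/60 + 21.8/3600 = 36 + 0.183333 + 0.006056 = 36.189389
  S ⇒ negate
  λ: 128° + 59/60 + 29.37/3600 = 128 + 0.983333 + 0.008158 = 128.991492
  E → positive
Point 3:
  φ: 55° + 35/60 + 49.2/3600 = 55 + 0.583333 + 0.013667 = 55.597000
  N → positive
  Longitude: 11 + 58/60 + 51.6/3600 = 11.981000
  W → negative
Point 4:
  Latitude: 70 + 2/60 + 18.3/3600 = 70.038417
  N ⇒ keep positive
  Lon: 106 + 8/60 + 21.05/3600 = 106.139181
  W → negative
Point 5:
  Lat: degrees = first 2 digits = 25, minutes = 7.1099; 25 + 7.1099/60 = 25.118498
  N ⇒ keep positive
  λ: split at 3 digits → 000° and 18.6728′; 0 + 18.6728/60 = 0.311213
  W → negative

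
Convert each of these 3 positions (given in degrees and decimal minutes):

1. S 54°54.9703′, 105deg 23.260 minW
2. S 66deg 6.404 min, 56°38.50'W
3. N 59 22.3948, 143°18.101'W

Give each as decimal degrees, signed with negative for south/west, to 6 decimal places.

1. -54.916172, -105.387667
2. -66.106733, -56.641667
3. 59.373247, -143.301683

Point 1:
  Latitude: 54.9703′ = 0.916172°; total 54.9161717
  hemisphere S, so the sign is −
  Longitude: 105 + 23.26/60 = 105.3876667
  hemisphere W, so the sign is −
Point 2:
  Lat: 66 + 6.404/60 = 66.1067333
  hemisphere S, so the sign is −
  Lon: 56 + 38.5/60 = 56.6416667
  W ⇒ negate
Point 3:
  Latitude: 59 + 22.3948/60 = 59.3732467
  N ⇒ keep positive
  Lon: 18.101′ = 0.301683°; total 143.3016833
  W → negative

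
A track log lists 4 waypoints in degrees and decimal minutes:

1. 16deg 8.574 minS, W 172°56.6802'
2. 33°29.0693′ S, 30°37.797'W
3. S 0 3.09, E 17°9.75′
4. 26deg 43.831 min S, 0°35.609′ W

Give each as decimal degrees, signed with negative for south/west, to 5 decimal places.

1. -16.14290, -172.94467
2. -33.48449, -30.62995
3. -0.05150, 17.16250
4. -26.73052, -0.59348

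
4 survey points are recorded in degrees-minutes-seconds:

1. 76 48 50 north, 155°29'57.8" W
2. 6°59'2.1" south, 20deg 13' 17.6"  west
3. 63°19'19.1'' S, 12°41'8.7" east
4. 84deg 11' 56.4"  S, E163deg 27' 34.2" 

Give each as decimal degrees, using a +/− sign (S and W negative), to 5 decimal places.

Point 1:
  Latitude: 48′ + 50″ = 48.83333′; 76 + 48.83333/60 = 76.813889
  N ⇒ keep positive
  Lon: 155° + 29/60 + 57.8/3600 = 155 + 0.483333 + 0.016056 = 155.499389
  W ⇒ negate
Point 2:
  φ: 59′ + 2.1″ = 59.03500′; 6 + 59.03500/60 = 6.983917
  S ⇒ negate
  Lon: 13′ + 17.6″ = 13.29333′; 20 + 13.29333/60 = 20.221556
  W → negative
Point 3:
  Latitude: 19′ + 19.1″ = 19.31833′; 63 + 19.31833/60 = 63.321972
  hemisphere S, so the sign is −
  Longitude: 12° + 41/60 + 8.7/3600 = 12 + 0.683333 + 0.002417 = 12.685750
  E ⇒ keep positive
Point 4:
  Latitude: 11′ + 56.4″ = 11.94000′; 84 + 11.94000/60 = 84.199000
  S ⇒ negate
  λ: 163 + 27/60 + 34.2/3600 = 163.459500
  E → positive

1. 76.81389, -155.49939
2. -6.98392, -20.22156
3. -63.32197, 12.68575
4. -84.19900, 163.45950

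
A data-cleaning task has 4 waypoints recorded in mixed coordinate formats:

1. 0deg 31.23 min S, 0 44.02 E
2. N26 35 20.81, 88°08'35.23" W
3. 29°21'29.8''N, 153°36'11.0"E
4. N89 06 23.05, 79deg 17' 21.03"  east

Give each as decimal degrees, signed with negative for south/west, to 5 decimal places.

Point 1:
  Latitude: 0 + 31.23/60 = 0.520500
  S ⇒ negate
  Longitude: 44.02′ = 0.733667°; total 0.733667
  E ⇒ keep positive
Point 2:
  Lat: 26 + 35/60 + 20.81/3600 = 26.589114
  N ⇒ keep positive
  Lon: 88° + 8/60 + 35.23/3600 = 88 + 0.133333 + 0.009786 = 88.143119
  W → negative
Point 3:
  Latitude: 29 + 21/60 + 29.8/3600 = 29.358278
  N → positive
  Lon: 36′ + 11″ = 36.18333′; 153 + 36.18333/60 = 153.603056
  E → positive
Point 4:
  φ: 89 + 6/60 + 23.05/3600 = 89.106403
  N ⇒ keep positive
  Lon: 79 + 17/60 + 21.03/3600 = 79.289175
  E → positive

1. -0.52050, 0.73367
2. 26.58911, -88.14312
3. 29.35828, 153.60306
4. 89.10640, 79.28918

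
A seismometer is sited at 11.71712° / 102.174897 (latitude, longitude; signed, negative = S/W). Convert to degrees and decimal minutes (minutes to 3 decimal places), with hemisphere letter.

Lat: fractional part 0.717120 → 43.02720 minutes
Longitude: fractional part 0.174897 → 10.49382 minutes

11° 43.027′ N, 102° 10.494′ E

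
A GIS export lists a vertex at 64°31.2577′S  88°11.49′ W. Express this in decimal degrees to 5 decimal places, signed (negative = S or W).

φ: 31.2577′ = 0.520962°; total 64.520962
hemisphere S, so the sign is −
λ: 11.49′ = 0.191500°; total 88.191500
W ⇒ negate

-64.52096, -88.19150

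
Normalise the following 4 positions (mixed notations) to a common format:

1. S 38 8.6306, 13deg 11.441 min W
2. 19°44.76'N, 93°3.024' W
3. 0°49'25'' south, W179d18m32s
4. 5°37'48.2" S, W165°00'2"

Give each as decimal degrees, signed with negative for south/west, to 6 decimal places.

1. -38.143843, -13.190683
2. 19.746000, -93.050400
3. -0.823611, -179.308889
4. -5.630056, -165.000556

Point 1:
  φ: 38 + 8.6306/60 = 38.1438433
  hemisphere S, so the sign is −
  Longitude: 11.441′ = 0.190683°; total 13.1906833
  hemisphere W, so the sign is −
Point 2:
  Latitude: 44.76′ = 0.746000°; total 19.7460000
  N ⇒ keep positive
  Lon: 93 + 3.024/60 = 93.0504000
  hemisphere W, so the sign is −
Point 3:
  Lat: 0° + 49/60 + 25/3600 = 0 + 0.816667 + 0.006944 = 0.8236111
  S → negative
  λ: 179 + 18/60 + 32/3600 = 179.3088889
  W → negative
Point 4:
  φ: 5° + 37/60 + 48.2/3600 = 5 + 0.616667 + 0.013389 = 5.6300556
  S → negative
  Longitude: 0′ + 2″ = 0.03333′; 165 + 0.03333/60 = 165.0005556
  W ⇒ negate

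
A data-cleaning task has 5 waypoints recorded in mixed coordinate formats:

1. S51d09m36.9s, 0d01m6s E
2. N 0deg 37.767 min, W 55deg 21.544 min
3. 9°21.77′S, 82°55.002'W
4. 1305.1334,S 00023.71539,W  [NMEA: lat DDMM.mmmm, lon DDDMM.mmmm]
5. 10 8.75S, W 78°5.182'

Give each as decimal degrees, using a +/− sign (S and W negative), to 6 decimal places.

Point 1:
  Latitude: 9′ + 36.9″ = 9.61500′; 51 + 9.61500/60 = 51.1602500
  hemisphere S, so the sign is −
  λ: 1′ + 6″ = 1.10000′; 0 + 1.10000/60 = 0.0183333
  E → positive
Point 2:
  φ: 37.767′ = 0.629450°; total 0.6294500
  N ⇒ keep positive
  Longitude: 21.544′ = 0.359067°; total 55.3590667
  W → negative
Point 3:
  Latitude: 21.77′ = 0.362833°; total 9.3628333
  hemisphere S, so the sign is −
  λ: 55.002′ = 0.916700°; total 82.9167000
  hemisphere W, so the sign is −
Point 4:
  Latitude: split at 2 digits → 13° and 5.1334′; 13 + 5.1334/60 = 13.0855567
  S → negative
  Longitude: degrees = first 3 digits = 0, minutes = 23.71539; 0 + 23.71539/60 = 0.3952565
  W → negative
Point 5:
  Lat: 10 + 8.75/60 = 10.1458333
  S → negative
  Lon: 5.182′ = 0.086367°; total 78.0863667
  W → negative

1. -51.160250, 0.018333
2. 0.629450, -55.359067
3. -9.362833, -82.916700
4. -13.085557, -0.395257
5. -10.145833, -78.086367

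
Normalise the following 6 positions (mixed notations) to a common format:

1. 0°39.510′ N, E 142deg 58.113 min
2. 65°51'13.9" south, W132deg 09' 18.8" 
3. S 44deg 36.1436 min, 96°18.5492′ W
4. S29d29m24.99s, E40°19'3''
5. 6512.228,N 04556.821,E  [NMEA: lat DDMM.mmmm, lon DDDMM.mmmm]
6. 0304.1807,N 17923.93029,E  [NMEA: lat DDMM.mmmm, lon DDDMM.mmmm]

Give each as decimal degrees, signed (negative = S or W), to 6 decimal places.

1. 0.658500, 142.968550
2. -65.853861, -132.155222
3. -44.602393, -96.309153
4. -29.490275, 40.317500
5. 65.203800, 45.947017
6. 3.069678, 179.398838

Point 1:
  φ: 39.51′ = 0.658500°; total 0.6585000
  N → positive
  λ: 142 + 58.113/60 = 142.9685500
  E → positive
Point 2:
  Lat: 65 + 51/60 + 13.9/3600 = 65.8538611
  S → negative
  Longitude: 132 + 9/60 + 18.8/3600 = 132.1552222
  W ⇒ negate
Point 3:
  Lat: 36.1436′ = 0.602393°; total 44.6023933
  S ⇒ negate
  Longitude: 18.5492′ = 0.309153°; total 96.3091533
  W ⇒ negate
Point 4:
  Latitude: 29′ + 24.99″ = 29.41650′; 29 + 29.41650/60 = 29.4902750
  S ⇒ negate
  Longitude: 19′ + 3″ = 19.05000′; 40 + 19.05000/60 = 40.3175000
  E → positive
Point 5:
  Latitude: split at 2 digits → 65° and 12.228′; 65 + 12.228/60 = 65.2038000
  N → positive
  Longitude: split at 3 digits → 045° and 56.821′; 45 + 56.821/60 = 45.9470167
  E → positive
Point 6:
  Lat: degrees = first 2 digits = 3, minutes = 4.1807; 3 + 4.1807/60 = 3.0696783
  N → positive
  λ: degrees = first 3 digits = 179, minutes = 23.93029; 179 + 23.93029/60 = 179.3988382
  E → positive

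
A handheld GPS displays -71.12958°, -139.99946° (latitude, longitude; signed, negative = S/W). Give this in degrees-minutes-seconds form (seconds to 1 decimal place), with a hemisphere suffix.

Latitude is negative → S; |value| = 71.129580
Latitude: 0.129580 × 60 = 7.77480′ → 7′, remainder × 60 = 46.488″
Longitude is negative → W; |value| = 139.999460
Longitude: 0.999460° → 59.96760′; 0.96760 × 60 = 58.056″

71°07′46.5″ S, 139°59′58.1″ W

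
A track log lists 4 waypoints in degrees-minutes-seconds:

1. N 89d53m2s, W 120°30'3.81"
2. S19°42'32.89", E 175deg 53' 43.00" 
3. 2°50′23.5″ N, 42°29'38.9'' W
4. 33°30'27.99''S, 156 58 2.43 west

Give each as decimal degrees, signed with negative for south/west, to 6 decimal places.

Point 1:
  Latitude: 89° + 53/60 + 2/3600 = 89 + 0.883333 + 0.000556 = 89.8838889
  N ⇒ keep positive
  λ: 30′ + 3.81″ = 30.06350′; 120 + 30.06350/60 = 120.5010583
  hemisphere W, so the sign is −
Point 2:
  φ: 19° + 42/60 + 32.89/3600 = 19 + 0.700000 + 0.009136 = 19.7091361
  hemisphere S, so the sign is −
  λ: 175 + 53/60 + 43/3600 = 175.8952778
  E → positive
Point 3:
  φ: 2° + 50/60 + 23.5/3600 = 2 + 0.833333 + 0.006528 = 2.8398611
  N ⇒ keep positive
  Longitude: 42 + 29/60 + 38.9/3600 = 42.4941389
  hemisphere W, so the sign is −
Point 4:
  φ: 33 + 30/60 + 27.99/3600 = 33.5077750
  hemisphere S, so the sign is −
  Longitude: 156° + 58/60 + 2.43/3600 = 156 + 0.966667 + 0.000675 = 156.9673417
  W → negative

1. 89.883889, -120.501058
2. -19.709136, 175.895278
3. 2.839861, -42.494139
4. -33.507775, -156.967342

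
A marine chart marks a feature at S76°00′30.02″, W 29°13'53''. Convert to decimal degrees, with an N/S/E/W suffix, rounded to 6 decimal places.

φ: 0′ + 30.02″ = 0.50033′; 76 + 0.50033/60 = 76.0083389
λ: 29 + 13/60 + 53/3600 = 29.2313889

76.008339° S, 29.231389° W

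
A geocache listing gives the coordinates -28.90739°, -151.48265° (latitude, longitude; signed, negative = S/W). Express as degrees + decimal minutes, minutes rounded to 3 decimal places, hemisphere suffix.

Latitude is negative → S; |value| = 28.907390
φ: fractional part 0.907390 → 54.44340 minutes
Longitude is negative → W; |value| = 151.482650
Longitude: 151° + 0.482650 × 60 = 151° 28.95900′

28° 54.443′ S, 151° 28.959′ W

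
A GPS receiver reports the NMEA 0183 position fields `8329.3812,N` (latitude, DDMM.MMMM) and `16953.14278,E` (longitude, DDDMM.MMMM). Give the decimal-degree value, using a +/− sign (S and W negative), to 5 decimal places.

83.48969, 169.88571

Latitude: split at 2 digits → 83° and 29.3812′; 83 + 29.3812/60 = 83.489687
N ⇒ keep positive
λ: degrees = first 3 digits = 169, minutes = 53.14278; 169 + 53.14278/60 = 169.885713
E → positive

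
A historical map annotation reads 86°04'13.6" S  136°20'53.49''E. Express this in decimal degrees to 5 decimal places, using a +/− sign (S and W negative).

φ: 4′ + 13.6″ = 4.22667′; 86 + 4.22667/60 = 86.070444
hemisphere S, so the sign is −
Longitude: 136 + 20/60 + 53.49/3600 = 136.348192
E → positive

-86.07044, 136.34819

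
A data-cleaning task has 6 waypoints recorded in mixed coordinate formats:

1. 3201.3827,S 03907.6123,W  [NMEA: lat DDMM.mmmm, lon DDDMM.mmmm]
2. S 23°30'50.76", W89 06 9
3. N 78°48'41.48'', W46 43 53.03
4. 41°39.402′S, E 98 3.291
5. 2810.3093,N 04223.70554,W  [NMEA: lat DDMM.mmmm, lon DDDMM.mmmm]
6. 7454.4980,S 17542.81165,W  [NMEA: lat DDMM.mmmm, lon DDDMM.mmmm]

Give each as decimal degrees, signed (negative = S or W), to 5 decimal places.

1. -32.02305, -39.12687
2. -23.51410, -89.10250
3. 78.81152, -46.73140
4. -41.65670, 98.05485
5. 28.17182, -42.39509
6. -74.90830, -175.71353

Point 1:
  φ: split at 2 digits → 32° and 1.3827′; 32 + 1.3827/60 = 32.023045
  hemisphere S, so the sign is −
  Lon: split at 3 digits → 039° and 7.6123′; 39 + 7.6123/60 = 39.126872
  W → negative
Point 2:
  φ: 30′ + 50.76″ = 30.84600′; 23 + 30.84600/60 = 23.514100
  S ⇒ negate
  Lon: 6′ + 9″ = 6.15000′; 89 + 6.15000/60 = 89.102500
  W ⇒ negate
Point 3:
  φ: 78 + 48/60 + 41.48/3600 = 78.811522
  N ⇒ keep positive
  λ: 46 + 43/60 + 53.03/3600 = 46.731397
  hemisphere W, so the sign is −
Point 4:
  Lat: 41 + 39.402/60 = 41.656700
  hemisphere S, so the sign is −
  Lon: 98 + 3.291/60 = 98.054850
  E → positive
Point 5:
  Lat: degrees = first 2 digits = 28, minutes = 10.3093; 28 + 10.3093/60 = 28.171822
  N ⇒ keep positive
  Longitude: split at 3 digits → 042° and 23.70554′; 42 + 23.70554/60 = 42.395092
  W → negative
Point 6:
  Lat: split at 2 digits → 74° and 54.498′; 74 + 54.498/60 = 74.908300
  S ⇒ negate
  Longitude: split at 3 digits → 175° and 42.81165′; 175 + 42.81165/60 = 175.713528
  hemisphere W, so the sign is −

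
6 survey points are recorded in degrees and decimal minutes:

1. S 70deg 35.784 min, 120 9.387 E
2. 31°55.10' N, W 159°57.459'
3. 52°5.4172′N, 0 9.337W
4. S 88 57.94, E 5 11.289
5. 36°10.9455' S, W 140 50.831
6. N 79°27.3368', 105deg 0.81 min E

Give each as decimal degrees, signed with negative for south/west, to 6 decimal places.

Point 1:
  Lat: 35.784′ = 0.596400°; total 70.5964000
  hemisphere S, so the sign is −
  Longitude: 9.387′ = 0.156450°; total 120.1564500
  E ⇒ keep positive
Point 2:
  Latitude: 55.1′ = 0.918333°; total 31.9183333
  N → positive
  λ: 57.459′ = 0.957650°; total 159.9576500
  W → negative
Point 3:
  Latitude: 52 + 5.4172/60 = 52.0902867
  N ⇒ keep positive
  Longitude: 9.337′ = 0.155617°; total 0.1556167
  W ⇒ negate
Point 4:
  Latitude: 57.94′ = 0.965667°; total 88.9656667
  hemisphere S, so the sign is −
  λ: 5 + 11.289/60 = 5.1881500
  E → positive
Point 5:
  Lat: 36 + 10.9455/60 = 36.1824250
  hemisphere S, so the sign is −
  λ: 50.831′ = 0.847183°; total 140.8471833
  W ⇒ negate
Point 6:
  φ: 79 + 27.3368/60 = 79.4556133
  N → positive
  λ: 105 + 0.81/60 = 105.0135000
  E ⇒ keep positive

1. -70.596400, 120.156450
2. 31.918333, -159.957650
3. 52.090287, -0.155617
4. -88.965667, 5.188150
5. -36.182425, -140.847183
6. 79.455613, 105.013500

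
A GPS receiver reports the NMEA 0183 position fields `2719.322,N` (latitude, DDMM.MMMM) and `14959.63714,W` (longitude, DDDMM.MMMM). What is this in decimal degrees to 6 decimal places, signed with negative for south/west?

φ: split at 2 digits → 27° and 19.322′; 27 + 19.322/60 = 27.3220333
N → positive
Longitude: split at 3 digits → 149° and 59.63714′; 149 + 59.63714/60 = 149.9939523
W ⇒ negate

27.322033, -149.993952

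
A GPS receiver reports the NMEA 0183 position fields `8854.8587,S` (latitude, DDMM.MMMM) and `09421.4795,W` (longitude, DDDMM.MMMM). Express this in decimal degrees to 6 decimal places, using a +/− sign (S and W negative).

Latitude: degrees = first 2 digits = 88, minutes = 54.8587; 88 + 54.8587/60 = 88.9143117
hemisphere S, so the sign is −
Longitude: split at 3 digits → 094° and 21.4795′; 94 + 21.4795/60 = 94.3579917
W → negative

-88.914312, -94.357992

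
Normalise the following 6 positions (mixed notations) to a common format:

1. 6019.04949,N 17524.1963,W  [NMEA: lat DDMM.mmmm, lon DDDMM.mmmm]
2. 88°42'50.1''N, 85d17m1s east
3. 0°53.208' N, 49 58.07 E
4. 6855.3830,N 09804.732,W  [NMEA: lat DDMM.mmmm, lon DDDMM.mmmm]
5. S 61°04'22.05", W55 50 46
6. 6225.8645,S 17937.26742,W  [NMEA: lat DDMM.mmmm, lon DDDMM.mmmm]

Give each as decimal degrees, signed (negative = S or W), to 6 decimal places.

1. 60.317492, -175.403272
2. 88.713917, 85.283611
3. 0.886800, 49.967833
4. 68.923050, -98.078867
5. -61.072792, -55.846111
6. -62.431075, -179.621124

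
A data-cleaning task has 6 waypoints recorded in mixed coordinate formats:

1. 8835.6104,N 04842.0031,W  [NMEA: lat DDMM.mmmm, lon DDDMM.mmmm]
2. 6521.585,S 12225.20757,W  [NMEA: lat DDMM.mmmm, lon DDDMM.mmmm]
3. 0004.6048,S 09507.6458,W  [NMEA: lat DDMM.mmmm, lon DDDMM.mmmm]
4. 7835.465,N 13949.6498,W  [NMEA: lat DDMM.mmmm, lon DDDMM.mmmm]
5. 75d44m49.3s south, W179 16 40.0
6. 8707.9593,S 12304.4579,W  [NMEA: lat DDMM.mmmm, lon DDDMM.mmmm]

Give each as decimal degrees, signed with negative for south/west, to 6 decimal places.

1. 88.593507, -48.700052
2. -65.359750, -122.420126
3. -0.076747, -95.127430
4. 78.591083, -139.827497
5. -75.747028, -179.277778
6. -87.132655, -123.074298

Point 1:
  φ: degrees = first 2 digits = 88, minutes = 35.6104; 88 + 35.6104/60 = 88.5935067
  N ⇒ keep positive
  Longitude: degrees = first 3 digits = 48, minutes = 42.0031; 48 + 42.0031/60 = 48.7000517
  W ⇒ negate
Point 2:
  Latitude: degrees = first 2 digits = 65, minutes = 21.585; 65 + 21.585/60 = 65.3597500
  S → negative
  λ: split at 3 digits → 122° and 25.20757′; 122 + 25.20757/60 = 122.4201262
  W ⇒ negate
Point 3:
  Lat: degrees = first 2 digits = 0, minutes = 4.6048; 0 + 4.6048/60 = 0.0767467
  S → negative
  λ: degrees = first 3 digits = 95, minutes = 7.6458; 95 + 7.6458/60 = 95.1274300
  hemisphere W, so the sign is −
Point 4:
  Latitude: degrees = first 2 digits = 78, minutes = 35.465; 78 + 35.465/60 = 78.5910833
  N ⇒ keep positive
  Longitude: split at 3 digits → 139° and 49.6498′; 139 + 49.6498/60 = 139.8274967
  hemisphere W, so the sign is −
Point 5:
  Latitude: 44′ + 49.3″ = 44.82167′; 75 + 44.82167/60 = 75.7470278
  S → negative
  λ: 179° + 16/60 + 40/3600 = 179 + 0.266667 + 0.011111 = 179.2777778
  W ⇒ negate
Point 6:
  Lat: split at 2 digits → 87° and 7.9593′; 87 + 7.9593/60 = 87.1326550
  hemisphere S, so the sign is −
  Longitude: split at 3 digits → 123° and 4.4579′; 123 + 4.4579/60 = 123.0742983
  W → negative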